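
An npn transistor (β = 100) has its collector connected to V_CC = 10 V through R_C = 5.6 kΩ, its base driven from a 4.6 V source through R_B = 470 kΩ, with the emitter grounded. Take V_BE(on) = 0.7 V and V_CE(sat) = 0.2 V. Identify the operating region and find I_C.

Assume active. Base-emitter loop: I_B = (V_BB − V_BE)/R_B = (4.6 − 0.7)/470 = 0.0083 mA.
I_C = β·I_B = 100×0.0083 = 0.83 mA.
V_CE = V_CC − I_C·R_C = 10 − 0.83×5.6 = 5.35 V > V_CE(sat), so the active-region assumption holds.

active; I_C ≈ 0.83 mA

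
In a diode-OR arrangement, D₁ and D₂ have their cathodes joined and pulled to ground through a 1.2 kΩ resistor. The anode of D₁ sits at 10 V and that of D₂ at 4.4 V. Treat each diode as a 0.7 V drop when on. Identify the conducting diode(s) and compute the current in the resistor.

Assume both conduct. Then node N would need to be at both 10−0.7 = 9.3 V and 4.4−0.7 = 3.7 V, which is impossible.
Assume only D₁ conducts: V_N = 10 − 0.7 = 9.3 V, so I_R = 9.3/1.2 = 7.75 mA.
Check D₂: its anode-to-cathode voltage is 4.4 − 9.3 = -4.9 V < 0.7 V, so it is off. The assumption is consistent.

Only D₁ conducts; I_R ≈ 7.8 mA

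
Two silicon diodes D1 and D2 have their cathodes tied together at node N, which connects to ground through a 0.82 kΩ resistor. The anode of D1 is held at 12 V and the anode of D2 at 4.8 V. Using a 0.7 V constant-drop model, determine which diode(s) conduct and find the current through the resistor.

Assume both conduct. Then node N would need to be at both 12−0.7 = 11.3 V and 4.8−0.7 = 4.1 V, which is impossible.
Assume only D1 conducts: V_N = 12 − 0.7 = 11.3 V, so I_R = 11.3/0.82 = 13.8 mA.
Check D2: its anode-to-cathode voltage is 4.8 − 11.3 = -6.5 V < 0.7 V, so it is off. The assumption is consistent.

Only D1 conducts; I_R ≈ 14 mA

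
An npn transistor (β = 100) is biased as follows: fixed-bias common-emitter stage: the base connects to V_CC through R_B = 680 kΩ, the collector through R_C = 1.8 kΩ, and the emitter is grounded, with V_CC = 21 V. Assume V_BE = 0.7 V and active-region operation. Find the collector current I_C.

Base loop: V_CC = I_B·R_B + V_BE, so I_B = (21 − 0.7)/680 kΩ = 0.0299 mA.
In the active region I_C = β·I_B = 100 × 0.0299 = 2.99 mA.
Collector loop: V_CE = V_CC − I_C·R_C = 21 − 2.99×1.8 = 15.6 V.
Since V_CE = 15.6 V > V_CE(sat) ≈ 0.2 V, the transistor is in the active region as assumed.

I_C ≈ 3 mA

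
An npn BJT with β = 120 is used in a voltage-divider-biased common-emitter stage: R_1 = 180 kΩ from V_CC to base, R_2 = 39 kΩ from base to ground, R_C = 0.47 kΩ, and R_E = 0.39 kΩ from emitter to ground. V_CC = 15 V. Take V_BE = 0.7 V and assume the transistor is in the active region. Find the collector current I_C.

Thevenize the base divider: V_Th = V_CC·R_2/(R_1+R_2) = 15×39/219 = 2.67 V, R_Th = R_1‖R_2 = 32.1 kΩ.
Base-emitter loop: V_Th = I_B·R_Th + V_BE + (β+1)I_B·R_E, so I_B = (2.67 − 0.7) / (32.1 + 121×0.39) = 0.0249 mA.
I_C = β·I_B = 120×0.0249 = 2.99 mA, and I_E = (β+1)I_B = 3.01 mA.
V_CE = V_CC − I_C·R_C − I_E·R_E = 15 − 2.99×0.47 − 3.01×0.39 = 12.4 V.
V_CE = 12.4 V > 0.2 V confirms active-region operation.

I_C ≈ 3 mA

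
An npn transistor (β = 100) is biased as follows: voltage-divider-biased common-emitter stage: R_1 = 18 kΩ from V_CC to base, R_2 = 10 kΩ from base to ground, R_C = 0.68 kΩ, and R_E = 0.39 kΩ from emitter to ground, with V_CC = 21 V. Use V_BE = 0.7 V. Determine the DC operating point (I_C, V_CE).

Thevenize the base divider: V_Th = V_CC·R_2/(R_1+R_2) = 21×10/28 = 7.5 V, R_Th = R_1‖R_2 = 6.43 kΩ.
Base-emitter loop: V_Th = I_B·R_Th + V_BE + (β+1)I_B·R_E, so I_B = (7.5 − 0.7) / (6.43 + 101×0.39) = 0.148 mA.
I_C = β·I_B = 100×0.148 = 14.8 mA, and I_E = (β+1)I_B = 15 mA.
V_CE = V_CC − I_C·R_C − I_E·R_E = 21 − 14.8×0.68 − 15×0.39 = 5.06 V.
V_CE = 5.06 V > 0.2 V confirms active-region operation.

I_C ≈ 15 mA, V_CE ≈ 5.1 V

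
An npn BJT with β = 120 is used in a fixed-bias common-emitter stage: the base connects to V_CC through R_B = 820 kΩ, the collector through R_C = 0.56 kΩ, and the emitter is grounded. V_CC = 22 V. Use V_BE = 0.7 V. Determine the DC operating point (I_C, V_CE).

Base loop: V_CC = I_B·R_B + V_BE, so I_B = (22 − 0.7)/820 kΩ = 0.026 mA.
In the active region I_C = β·I_B = 120 × 0.026 = 3.12 mA.
Collector loop: V_CE = V_CC − I_C·R_C = 22 − 3.12×0.56 = 20.3 V.
Since V_CE = 20.3 V > V_CE(sat) ≈ 0.2 V, the transistor is in the active region as assumed.

I_C ≈ 3.1 mA, V_CE ≈ 20 V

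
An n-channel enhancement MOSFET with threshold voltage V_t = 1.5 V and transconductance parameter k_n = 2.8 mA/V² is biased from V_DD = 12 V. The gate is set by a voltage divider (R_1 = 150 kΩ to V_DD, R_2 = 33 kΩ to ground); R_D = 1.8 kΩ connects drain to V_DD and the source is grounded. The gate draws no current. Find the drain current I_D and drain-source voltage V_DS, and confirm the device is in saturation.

I_D ≈ 0.62 mA, V_DS ≈ 11 V

V_G = V_DD·R_2/(R_1+R_2) = 12×33/183 = 2.16 V. With the source grounded, V_GS = V_G = 2.16 V.
Assume saturation: I_D = (k_n/2)(V_GS − V_t)² = (2.8/2)×(2.16 − 1.5)² = 1.4×0.664² = 0.617 mA.
V_DS = V_DD − I_D·R_D = 12 − 0.617×1.8 = 10.9 V.
Saturation requires V_DS ≥ V_GS − V_t = 0.664 V; 10.9 ≥ 0.664 ✓.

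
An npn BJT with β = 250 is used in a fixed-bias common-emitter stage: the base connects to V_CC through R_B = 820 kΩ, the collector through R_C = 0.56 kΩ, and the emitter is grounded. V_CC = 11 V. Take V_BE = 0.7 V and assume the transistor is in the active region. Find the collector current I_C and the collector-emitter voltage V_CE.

I_C ≈ 3.1 mA, V_CE ≈ 9.2 V

Base loop: V_CC = I_B·R_B + V_BE, so I_B = (11 − 0.7)/820 kΩ = 0.0126 mA.
In the active region I_C = β·I_B = 250 × 0.0126 = 3.14 mA.
Collector loop: V_CE = V_CC − I_C·R_C = 11 − 3.14×0.56 = 9.24 V.
Since V_CE = 9.24 V > V_CE(sat) ≈ 0.2 V, the transistor is in the active region as assumed.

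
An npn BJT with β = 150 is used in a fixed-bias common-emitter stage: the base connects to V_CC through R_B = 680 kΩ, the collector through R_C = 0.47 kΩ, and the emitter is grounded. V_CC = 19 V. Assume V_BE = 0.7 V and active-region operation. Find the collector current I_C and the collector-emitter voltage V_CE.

I_C ≈ 4 mA, V_CE ≈ 17 V

Base loop: V_CC = I_B·R_B + V_BE, so I_B = (19 − 0.7)/680 kΩ = 0.0269 mA.
In the active region I_C = β·I_B = 150 × 0.0269 = 4.04 mA.
Collector loop: V_CE = V_CC − I_C·R_C = 19 − 4.04×0.47 = 17.1 V.
Since V_CE = 17.1 V > V_CE(sat) ≈ 0.2 V, the transistor is in the active region as assumed.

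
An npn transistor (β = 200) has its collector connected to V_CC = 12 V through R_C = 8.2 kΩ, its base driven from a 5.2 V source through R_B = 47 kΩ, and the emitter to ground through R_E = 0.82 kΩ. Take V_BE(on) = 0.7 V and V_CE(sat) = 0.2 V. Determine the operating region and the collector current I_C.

Assume active: I_B = (5.2 − 0.7)/(47 + 201×0.82) = 0.0212 mA, I_C = β·I_B = 4.25 mA.
Then V_CE = 12 − 4.25×8.2 − 4.27×0.82 = -26.3 V < 0.2 V — the active assumption fails.
Re-solve with V_CE = 0.2 V. KCL at the emitter: V_E/R_E = (V_BB−0.7−V_E)/R_B + (V_CC−0.2−V_E)/R_C, giving V_E = 1.13 V.
I_C = (V_CC − 0.2 − V_E)/R_C = (11.8 − 1.13)/8.2 = 1.3 mA.
Check: I_B = (4.5 − 1.13)/47 = 0.0718 mA, and β·I_B = 14.4 mA > I_C, confirming saturation.

saturation; I_C ≈ 1.3 mA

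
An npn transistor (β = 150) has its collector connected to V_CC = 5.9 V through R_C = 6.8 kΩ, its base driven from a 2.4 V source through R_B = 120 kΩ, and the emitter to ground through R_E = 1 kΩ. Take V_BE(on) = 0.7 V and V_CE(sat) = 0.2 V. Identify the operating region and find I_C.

saturation; I_C ≈ 0.73 mA

Assume active: I_B = (2.4 − 0.7)/(120 + 151×1) = 0.00627 mA, I_C = β·I_B = 0.941 mA.
Then V_CE = 5.9 − 0.941×6.8 − 0.947×1 = -1.45 V < 0.2 V — the active assumption fails.
Re-solve with V_CE = 0.2 V. KCL at the emitter: V_E/R_E = (V_BB−0.7−V_E)/R_B + (V_CC−0.2−V_E)/R_C, giving V_E = 0.738 V.
I_C = (V_CC − 0.2 − V_E)/R_C = (5.7 − 0.738)/6.8 = 0.73 mA.
Check: I_B = (1.7 − 0.738)/120 = 0.00802 mA, and β·I_B = 1.2 mA > I_C, confirming saturation.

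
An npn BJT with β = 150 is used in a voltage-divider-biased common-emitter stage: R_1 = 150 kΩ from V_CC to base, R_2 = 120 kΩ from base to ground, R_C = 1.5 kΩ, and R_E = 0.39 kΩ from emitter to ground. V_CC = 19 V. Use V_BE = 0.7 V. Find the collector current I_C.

Thevenize the base divider: V_Th = V_CC·R_2/(R_1+R_2) = 19×120/270 = 8.44 V, R_Th = R_1‖R_2 = 66.7 kΩ.
Base-emitter loop: V_Th = I_B·R_Th + V_BE + (β+1)I_B·R_E, so I_B = (8.44 − 0.7) / (66.7 + 151×0.39) = 0.0617 mA.
I_C = β·I_B = 150×0.0617 = 9.25 mA, and I_E = (β+1)I_B = 9.31 mA.
V_CE = V_CC − I_C·R_C − I_E·R_E = 19 − 9.25×1.5 − 9.31×0.39 = 1.49 V.
V_CE = 1.49 V > 0.2 V confirms active-region operation.

I_C ≈ 9.3 mA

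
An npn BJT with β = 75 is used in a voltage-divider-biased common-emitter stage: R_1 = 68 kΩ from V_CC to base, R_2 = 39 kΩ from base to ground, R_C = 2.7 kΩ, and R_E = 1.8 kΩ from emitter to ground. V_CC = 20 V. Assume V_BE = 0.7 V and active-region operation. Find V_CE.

Thevenize the base divider: V_Th = V_CC·R_2/(R_1+R_2) = 20×39/107 = 7.29 V, R_Th = R_1‖R_2 = 24.8 kΩ.
Base-emitter loop: V_Th = I_B·R_Th + V_BE + (β+1)I_B·R_E, so I_B = (7.29 − 0.7) / (24.8 + 76×1.8) = 0.0408 mA.
I_C = β·I_B = 75×0.0408 = 3.06 mA, and I_E = (β+1)I_B = 3.1 mA.
V_CE = V_CC − I_C·R_C − I_E·R_E = 20 − 3.06×2.7 − 3.1×1.8 = 6.16 V.
V_CE = 6.16 V > 0.2 V confirms active-region operation.

V_CE ≈ 6.2 V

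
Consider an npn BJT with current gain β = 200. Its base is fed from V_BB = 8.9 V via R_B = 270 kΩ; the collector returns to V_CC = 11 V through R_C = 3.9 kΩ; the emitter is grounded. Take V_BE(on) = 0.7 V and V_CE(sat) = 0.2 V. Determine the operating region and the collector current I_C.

Assume active: I_B = (8.9 − 0.7)/270 = 0.0304 mA, giving I_C = β·I_B = 6.07 mA.
But then V_CE = 11 − 6.07×3.9 = -12.7 V < V_CE(sat) = 0.2 V — impossible in the active region.
So the transistor is saturated. With V_CE = 0.2 V, I_C = (V_CC − 0.2)/R_C = 10.8/3.9 = 2.77 mA.
Check: β·I_B = 6.07 mA > I_C = 2.77 mA, confirming saturation.

saturation; I_C ≈ 2.8 mA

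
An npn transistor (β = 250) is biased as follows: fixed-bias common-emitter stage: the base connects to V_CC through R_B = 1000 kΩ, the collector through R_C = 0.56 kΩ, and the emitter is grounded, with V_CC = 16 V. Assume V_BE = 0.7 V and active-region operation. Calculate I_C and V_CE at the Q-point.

Base loop: V_CC = I_B·R_B + V_BE, so I_B = (16 − 0.7)/1000 kΩ = 0.0153 mA.
In the active region I_C = β·I_B = 250 × 0.0153 = 3.83 mA.
Collector loop: V_CE = V_CC − I_C·R_C = 16 − 3.83×0.56 = 13.9 V.
Since V_CE = 13.9 V > V_CE(sat) ≈ 0.2 V, the transistor is in the active region as assumed.

I_C ≈ 3.8 mA, V_CE ≈ 14 V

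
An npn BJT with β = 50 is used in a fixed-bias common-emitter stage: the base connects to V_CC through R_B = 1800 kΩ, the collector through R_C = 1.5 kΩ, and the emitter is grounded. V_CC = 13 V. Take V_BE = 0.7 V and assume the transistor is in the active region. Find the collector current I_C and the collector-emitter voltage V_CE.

Base loop: V_CC = I_B·R_B + V_BE, so I_B = (13 − 0.7)/1800 kΩ = 0.00683 mA.
In the active region I_C = β·I_B = 50 × 0.00683 = 0.342 mA.
Collector loop: V_CE = V_CC − I_C·R_C = 13 − 0.342×1.5 = 12.5 V.
Since V_CE = 12.5 V > V_CE(sat) ≈ 0.2 V, the transistor is in the active region as assumed.

I_C ≈ 0.34 mA, V_CE ≈ 12 V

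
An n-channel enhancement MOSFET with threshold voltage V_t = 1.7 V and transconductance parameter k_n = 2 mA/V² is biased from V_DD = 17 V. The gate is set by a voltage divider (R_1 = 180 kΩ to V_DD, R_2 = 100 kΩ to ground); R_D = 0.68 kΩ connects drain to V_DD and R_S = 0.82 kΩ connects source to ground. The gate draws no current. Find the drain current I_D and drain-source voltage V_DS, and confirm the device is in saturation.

I_D ≈ 3.2 mA, V_DS ≈ 12 V

V_G = V_DD·R_2/(R_1+R_2) = 17×100/280 = 6.07 V.
Assume saturation: I_D = (k_n/2)(V_GS − V_t)² with V_GS = V_G − I_D·R_S = 6.07 − 0.82·I_D.
Substituting gives 0.672·I_D² − 8.17·I_D + 19.1 = 0, with roots I_D = 3.16 or 8.99 mA.
The root I_D = 8.99 mA gives V_GS = -1.3 V ≤ V_t, so take I_D = 3.16 mA.
Then V_GS = 3.48 V and V_DS = V_DD − I_D(R_D+R_S) = 17 − 3.16×1.5 = 12.3 V.
Saturation requires V_DS ≥ V_GS − V_t = 1.78 V; 12.3 ≥ 1.78 ✓.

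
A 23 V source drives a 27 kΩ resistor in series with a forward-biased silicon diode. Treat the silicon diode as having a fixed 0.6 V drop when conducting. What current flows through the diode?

KVL around the loop: 23 = V_D + I·R = 0.6 + I × 27 kΩ.
So I = (23 − 0.6) / 27 kΩ = 22.4 / 27 = 0.83 mA.

I ≈ 0.83 mA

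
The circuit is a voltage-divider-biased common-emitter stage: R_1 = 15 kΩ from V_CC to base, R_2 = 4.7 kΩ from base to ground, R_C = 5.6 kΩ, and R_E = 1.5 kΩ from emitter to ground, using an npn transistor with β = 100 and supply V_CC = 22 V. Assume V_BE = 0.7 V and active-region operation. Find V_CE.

V_CE ≈ 1.1 V

Thevenize the base divider: V_Th = V_CC·R_2/(R_1+R_2) = 22×4.7/19.7 = 5.25 V, R_Th = R_1‖R_2 = 3.58 kΩ.
Base-emitter loop: V_Th = I_B·R_Th + V_BE + (β+1)I_B·R_E, so I_B = (5.25 − 0.7) / (3.58 + 101×1.5) = 0.0293 mA.
I_C = β·I_B = 100×0.0293 = 2.93 mA, and I_E = (β+1)I_B = 2.96 mA.
V_CE = V_CC − I_C·R_C − I_E·R_E = 22 − 2.93×5.6 − 2.96×1.5 = 1.13 V.
V_CE = 1.13 V > 0.2 V confirms active-region operation.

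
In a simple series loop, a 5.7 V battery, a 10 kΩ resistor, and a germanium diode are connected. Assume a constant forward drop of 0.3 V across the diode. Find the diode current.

I ≈ 0.54 mA

KVL around the loop: 5.7 = V_D + I·R = 0.3 + I × 10 kΩ.
So I = (5.7 − 0.3) / 10 kΩ = 5.4 / 10 = 0.54 mA.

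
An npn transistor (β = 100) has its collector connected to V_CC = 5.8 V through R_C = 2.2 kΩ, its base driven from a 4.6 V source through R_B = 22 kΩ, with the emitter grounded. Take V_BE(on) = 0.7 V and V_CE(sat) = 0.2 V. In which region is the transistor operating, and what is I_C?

Assume active: I_B = (4.6 − 0.7)/22 = 0.177 mA, giving I_C = β·I_B = 17.7 mA.
But then V_CE = 5.8 − 17.7×2.2 = -33.2 V < V_CE(sat) = 0.2 V — impossible in the active region.
So the transistor is saturated. With V_CE = 0.2 V, I_C = (V_CC − 0.2)/R_C = 5.6/2.2 = 2.55 mA.
Check: β·I_B = 17.7 mA > I_C = 2.55 mA, confirming saturation.

saturation; I_C ≈ 2.5 mA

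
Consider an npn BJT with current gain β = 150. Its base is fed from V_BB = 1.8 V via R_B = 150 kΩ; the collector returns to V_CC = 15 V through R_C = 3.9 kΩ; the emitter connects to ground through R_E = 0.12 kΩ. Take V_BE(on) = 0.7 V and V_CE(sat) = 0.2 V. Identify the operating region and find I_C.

active; I_C ≈ 0.98 mA

Assume active. Base-emitter loop: I_B = (V_BB − V_BE)/(R_B + (β+1)R_E) = (1.8 − 0.7)/(150 + 151×0.12) = 0.00654 mA.
I_C = β·I_B = 150×0.00654 = 0.981 mA.
V_CE = V_CC − I_C·R_C − I_E·R_E = 15 − 0.981×3.9 − 0.988×0.12 = 11.1 V > V_CE(sat), so the active-region assumption holds.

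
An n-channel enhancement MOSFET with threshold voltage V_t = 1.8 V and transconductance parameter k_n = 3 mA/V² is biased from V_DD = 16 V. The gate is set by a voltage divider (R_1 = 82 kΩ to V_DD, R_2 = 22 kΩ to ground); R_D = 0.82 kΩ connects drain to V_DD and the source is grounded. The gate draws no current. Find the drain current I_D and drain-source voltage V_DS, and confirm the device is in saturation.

I_D ≈ 3.8 mA, V_DS ≈ 13 V

V_G = V_DD·R_2/(R_1+R_2) = 16×22/104 = 3.38 V. With the source grounded, V_GS = V_G = 3.38 V.
Assume saturation: I_D = (k_n/2)(V_GS − V_t)² = (3/2)×(3.38 − 1.8)² = 1.5×1.58² = 3.77 mA.
V_DS = V_DD − I_D·R_D = 16 − 3.77×0.82 = 12.9 V.
Saturation requires V_DS ≥ V_GS − V_t = 1.58 V; 12.9 ≥ 1.58 ✓.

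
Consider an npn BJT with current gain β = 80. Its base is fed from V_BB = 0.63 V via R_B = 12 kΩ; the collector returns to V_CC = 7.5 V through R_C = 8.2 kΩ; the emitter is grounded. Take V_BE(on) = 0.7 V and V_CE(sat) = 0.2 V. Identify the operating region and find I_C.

V_BB = 0.63 V ≤ V_BE(on) = 0.7 V, so the base-emitter junction is not forward biased.
The transistor is in cutoff: I_B = I_C = 0.

cutoff; I_C ≈ 0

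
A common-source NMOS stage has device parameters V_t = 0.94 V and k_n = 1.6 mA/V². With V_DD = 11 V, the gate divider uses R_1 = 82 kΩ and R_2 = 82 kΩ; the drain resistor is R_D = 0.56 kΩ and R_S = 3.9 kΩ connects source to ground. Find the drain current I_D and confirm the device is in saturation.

V_G = V_DD·R_2/(R_1+R_2) = 11×82/164 = 5.5 V.
Assume saturation: I_D = (k_n/2)(V_GS − V_t)² with V_GS = V_G − I_D·R_S = 5.5 − 3.9·I_D.
Substituting gives 12.2·I_D² − 29.5·I_D + 16.6 = 0, with roots I_D = 0.898 or 1.52 mA.
The root I_D = 1.52 mA gives V_GS = -0.44 V ≤ V_t, so take I_D = 0.898 mA.
Then V_GS = 2 V and V_DS = V_DD − I_D(R_D+R_S) = 11 − 0.898×4.46 = 7 V.
Saturation requires V_DS ≥ V_GS − V_t = 1.06 V; 7 ≥ 1.06 ✓.

I_D ≈ 0.9 mA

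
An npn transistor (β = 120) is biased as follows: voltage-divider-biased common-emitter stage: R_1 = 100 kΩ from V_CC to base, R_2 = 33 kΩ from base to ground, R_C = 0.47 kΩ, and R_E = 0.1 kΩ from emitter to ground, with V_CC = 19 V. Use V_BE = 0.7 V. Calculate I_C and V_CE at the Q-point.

Thevenize the base divider: V_Th = V_CC·R_2/(R_1+R_2) = 19×33/133 = 4.71 V, R_Th = R_1‖R_2 = 24.8 kΩ.
Base-emitter loop: V_Th = I_B·R_Th + V_BE + (β+1)I_B·R_E, so I_B = (4.71 − 0.7) / (24.8 + 121×0.1) = 0.109 mA.
I_C = β·I_B = 120×0.109 = 13.1 mA, and I_E = (β+1)I_B = 13.2 mA.
V_CE = V_CC − I_C·R_C − I_E·R_E = 19 − 13.1×0.47 − 13.2×0.1 = 11.6 V.
V_CE = 11.6 V > 0.2 V confirms active-region operation.

I_C ≈ 13 mA, V_CE ≈ 12 V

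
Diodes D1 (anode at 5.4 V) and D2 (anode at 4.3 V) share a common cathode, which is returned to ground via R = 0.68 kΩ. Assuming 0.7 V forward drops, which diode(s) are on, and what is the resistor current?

Assume both conduct. Then node N would need to be at both 5.4−0.7 = 4.7 V and 4.3−0.7 = 3.6 V, which is impossible.
Assume only D1 conducts: V_N = 5.4 − 0.7 = 4.7 V, so I_R = 4.7/0.68 = 6.91 mA.
Check D2: its anode-to-cathode voltage is 4.3 − 4.7 = -0.4 V < 0.7 V, so it is off. The assumption is consistent.

Only D1 conducts; I_R ≈ 6.9 mA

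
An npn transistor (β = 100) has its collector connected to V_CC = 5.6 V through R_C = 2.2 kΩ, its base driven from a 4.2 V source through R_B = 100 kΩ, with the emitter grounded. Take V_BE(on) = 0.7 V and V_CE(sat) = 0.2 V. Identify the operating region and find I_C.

Assume active: I_B = (4.2 − 0.7)/100 = 0.035 mA, giving I_C = β·I_B = 3.5 mA.
But then V_CE = 5.6 − 3.5×2.2 = -2.1 V < V_CE(sat) = 0.2 V — impossible in the active region.
So the transistor is saturated. With V_CE = 0.2 V, I_C = (V_CC − 0.2)/R_C = 5.4/2.2 = 2.45 mA.
Check: β·I_B = 3.5 mA > I_C = 2.45 mA, confirming saturation.

saturation; I_C ≈ 2.5 mA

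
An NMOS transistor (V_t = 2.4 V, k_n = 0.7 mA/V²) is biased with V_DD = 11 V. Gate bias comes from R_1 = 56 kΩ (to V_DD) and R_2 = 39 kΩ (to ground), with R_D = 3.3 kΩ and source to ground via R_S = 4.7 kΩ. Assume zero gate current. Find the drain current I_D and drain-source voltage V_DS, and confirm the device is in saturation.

I_D ≈ 0.27 mA, V_DS ≈ 8.9 V

V_G = V_DD·R_2/(R_1+R_2) = 11×39/95 = 4.52 V.
Assume saturation: I_D = (k_n/2)(V_GS − V_t)² with V_GS = V_G − I_D·R_S = 4.52 − 4.7·I_D.
Substituting gives 7.73·I_D² − 7.96·I_D + 1.57 = 0, with roots I_D = 0.265 or 0.765 mA.
The root I_D = 0.765 mA gives V_GS = 0.922 V ≤ V_t, so take I_D = 0.265 mA.
Then V_GS = 3.27 V and V_DS = V_DD − I_D(R_D+R_S) = 11 − 0.265×8 = 8.88 V.
Saturation requires V_DS ≥ V_GS − V_t = 0.87 V; 8.88 ≥ 0.87 ✓.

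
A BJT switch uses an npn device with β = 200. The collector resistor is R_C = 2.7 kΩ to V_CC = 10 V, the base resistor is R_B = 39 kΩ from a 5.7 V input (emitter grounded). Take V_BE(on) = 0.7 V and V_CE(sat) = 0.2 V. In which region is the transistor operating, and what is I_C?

Assume active: I_B = (5.7 − 0.7)/39 = 0.128 mA, giving I_C = β·I_B = 25.6 mA.
But then V_CE = 10 − 25.6×2.7 = -59.2 V < V_CE(sat) = 0.2 V — impossible in the active region.
So the transistor is saturated. With V_CE = 0.2 V, I_C = (V_CC − 0.2)/R_C = 9.8/2.7 = 3.63 mA.
Check: β·I_B = 25.6 mA > I_C = 3.63 mA, confirming saturation.

saturation; I_C ≈ 3.6 mA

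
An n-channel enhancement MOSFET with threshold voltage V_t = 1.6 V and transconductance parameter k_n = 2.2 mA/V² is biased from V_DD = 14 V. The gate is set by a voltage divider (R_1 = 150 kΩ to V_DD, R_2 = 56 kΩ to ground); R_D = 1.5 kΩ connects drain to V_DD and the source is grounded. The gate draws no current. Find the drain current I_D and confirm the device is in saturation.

I_D ≈ 5.4 mA

V_G = V_DD·R_2/(R_1+R_2) = 14×56/206 = 3.81 V. With the source grounded, V_GS = V_G = 3.81 V.
Assume saturation: I_D = (k_n/2)(V_GS − V_t)² = (2.2/2)×(3.81 − 1.6)² = 1.1×2.21² = 5.35 mA.
V_DS = V_DD − I_D·R_D = 14 − 5.35×1.5 = 5.97 V.
Saturation requires V_DS ≥ V_GS − V_t = 2.21 V; 5.97 ≥ 2.21 ✓.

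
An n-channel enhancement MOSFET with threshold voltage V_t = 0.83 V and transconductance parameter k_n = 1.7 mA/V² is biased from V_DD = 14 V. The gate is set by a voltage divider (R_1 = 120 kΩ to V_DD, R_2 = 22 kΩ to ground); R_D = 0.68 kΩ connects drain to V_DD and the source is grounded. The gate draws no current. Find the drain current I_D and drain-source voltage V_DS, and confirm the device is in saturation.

I_D ≈ 1.5 mA, V_DS ≈ 13 V

V_G = V_DD·R_2/(R_1+R_2) = 14×22/142 = 2.17 V. With the source grounded, V_GS = V_G = 2.17 V.
Assume saturation: I_D = (k_n/2)(V_GS − V_t)² = (1.7/2)×(2.17 − 0.83)² = 0.85×1.34² = 1.52 mA.
V_DS = V_DD − I_D·R_D = 14 − 1.52×0.68 = 13 V.
Saturation requires V_DS ≥ V_GS − V_t = 1.34 V; 13 ≥ 1.34 ✓.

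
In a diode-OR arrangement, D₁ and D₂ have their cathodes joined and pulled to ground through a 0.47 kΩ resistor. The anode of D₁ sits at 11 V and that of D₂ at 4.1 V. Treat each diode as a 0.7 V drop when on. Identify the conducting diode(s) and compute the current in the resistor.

Assume both conduct. Then node N would need to be at both 11−0.7 = 10.3 V and 4.1−0.7 = 3.4 V, which is impossible.
Assume only D₁ conducts: V_N = 11 − 0.7 = 10.3 V, so I_R = 10.3/0.47 = 21.9 mA.
Check D₂: its anode-to-cathode voltage is 4.1 − 10.3 = -6.2 V < 0.7 V, so it is off. The assumption is consistent.

Only D₁ conducts; I_R ≈ 22 mA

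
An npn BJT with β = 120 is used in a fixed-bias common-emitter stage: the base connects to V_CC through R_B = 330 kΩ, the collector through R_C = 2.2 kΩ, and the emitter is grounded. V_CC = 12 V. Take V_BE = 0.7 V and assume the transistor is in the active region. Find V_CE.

V_CE ≈ 3 V

Base loop: V_CC = I_B·R_B + V_BE, so I_B = (12 − 0.7)/330 kΩ = 0.0342 mA.
In the active region I_C = β·I_B = 120 × 0.0342 = 4.11 mA.
Collector loop: V_CE = V_CC − I_C·R_C = 12 − 4.11×2.2 = 2.96 V.
Since V_CE = 2.96 V > V_CE(sat) ≈ 0.2 V, the transistor is in the active region as assumed.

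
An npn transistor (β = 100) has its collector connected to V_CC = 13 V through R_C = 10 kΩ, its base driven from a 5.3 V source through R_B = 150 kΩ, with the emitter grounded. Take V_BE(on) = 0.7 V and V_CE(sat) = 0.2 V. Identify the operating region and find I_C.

Assume active: I_B = (5.3 − 0.7)/150 = 0.0307 mA, giving I_C = β·I_B = 3.07 mA.
But then V_CE = 13 − 3.07×10 = -17.7 V < V_CE(sat) = 0.2 V — impossible in the active region.
So the transistor is saturated. With V_CE = 0.2 V, I_C = (V_CC − 0.2)/R_C = 12.8/10 = 1.28 mA.
Check: β·I_B = 3.07 mA > I_C = 1.28 mA, confirming saturation.

saturation; I_C ≈ 1.3 mA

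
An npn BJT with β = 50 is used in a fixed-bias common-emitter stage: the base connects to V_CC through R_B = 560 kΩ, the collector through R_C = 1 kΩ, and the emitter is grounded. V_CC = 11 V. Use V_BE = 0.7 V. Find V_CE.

V_CE ≈ 10 V

Base loop: V_CC = I_B·R_B + V_BE, so I_B = (11 − 0.7)/560 kΩ = 0.0184 mA.
In the active region I_C = β·I_B = 50 × 0.0184 = 0.92 mA.
Collector loop: V_CE = V_CC − I_C·R_C = 11 − 0.92×1 = 10.1 V.
Since V_CE = 10.1 V > V_CE(sat) ≈ 0.2 V, the transistor is in the active region as assumed.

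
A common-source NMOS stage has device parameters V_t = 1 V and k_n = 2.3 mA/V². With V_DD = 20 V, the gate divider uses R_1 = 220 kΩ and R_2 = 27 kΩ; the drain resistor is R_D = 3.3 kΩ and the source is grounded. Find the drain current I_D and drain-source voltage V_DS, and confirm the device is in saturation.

I_D ≈ 1.6 mA, V_DS ≈ 15 V

V_G = V_DD·R_2/(R_1+R_2) = 20×27/247 = 2.19 V. With the source grounded, V_GS = V_G = 2.19 V.
Assume saturation: I_D = (k_n/2)(V_GS − V_t)² = (2.3/2)×(2.19 − 1)² = 1.15×1.19² = 1.62 mA.
V_DS = V_DD − I_D·R_D = 20 − 1.62×3.3 = 14.7 V.
Saturation requires V_DS ≥ V_GS − V_t = 1.19 V; 14.7 ≥ 1.19 ✓.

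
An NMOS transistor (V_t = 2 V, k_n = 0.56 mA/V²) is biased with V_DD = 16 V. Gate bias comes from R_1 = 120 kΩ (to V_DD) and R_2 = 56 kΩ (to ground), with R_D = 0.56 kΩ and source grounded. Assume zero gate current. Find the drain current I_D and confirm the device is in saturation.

I_D ≈ 2.7 mA

V_G = V_DD·R_2/(R_1+R_2) = 16×56/176 = 5.09 V. With the source grounded, V_GS = V_G = 5.09 V.
Assume saturation: I_D = (k_n/2)(V_GS − V_t)² = (0.56/2)×(5.09 − 2)² = 0.28×3.09² = 2.68 mA.
V_DS = V_DD − I_D·R_D = 16 − 2.68×0.56 = 14.5 V.
Saturation requires V_DS ≥ V_GS − V_t = 3.09 V; 14.5 ≥ 3.09 ✓.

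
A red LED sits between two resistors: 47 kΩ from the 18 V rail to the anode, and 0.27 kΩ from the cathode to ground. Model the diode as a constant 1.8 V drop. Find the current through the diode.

The two resistors are in series with the diode, so KVL gives 18 = I·47 + 1.8 + I·0.27.
I = (18 − 1.8) / (47 + 0.27) kΩ = 16.2 / 47.3 = 0.343 mA.

I ≈ 0.34 mA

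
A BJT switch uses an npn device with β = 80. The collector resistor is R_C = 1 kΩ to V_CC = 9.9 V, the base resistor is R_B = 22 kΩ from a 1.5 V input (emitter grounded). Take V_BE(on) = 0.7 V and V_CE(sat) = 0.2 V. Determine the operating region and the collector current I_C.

active; I_C ≈ 2.9 mA

Assume active. Base-emitter loop: I_B = (V_BB − V_BE)/R_B = (1.5 − 0.7)/22 = 0.0364 mA.
I_C = β·I_B = 80×0.0364 = 2.91 mA.
V_CE = V_CC − I_C·R_C = 9.9 − 2.91×1 = 6.99 V > V_CE(sat), so the active-region assumption holds.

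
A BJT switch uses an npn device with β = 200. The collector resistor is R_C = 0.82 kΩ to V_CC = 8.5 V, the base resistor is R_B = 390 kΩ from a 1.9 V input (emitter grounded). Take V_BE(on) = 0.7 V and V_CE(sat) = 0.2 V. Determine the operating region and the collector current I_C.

Assume active. Base-emitter loop: I_B = (V_BB − V_BE)/R_B = (1.9 − 0.7)/390 = 0.00308 mA.
I_C = β·I_B = 200×0.00308 = 0.615 mA.
V_CE = V_CC − I_C·R_C = 8.5 − 0.615×0.82 = 8 V > V_CE(sat), so the active-region assumption holds.

active; I_C ≈ 0.62 mA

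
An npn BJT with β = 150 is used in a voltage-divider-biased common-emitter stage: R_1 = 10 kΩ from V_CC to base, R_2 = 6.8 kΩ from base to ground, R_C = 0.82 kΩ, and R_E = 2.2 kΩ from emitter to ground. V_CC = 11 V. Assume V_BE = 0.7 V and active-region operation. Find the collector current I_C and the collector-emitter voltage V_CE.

Thevenize the base divider: V_Th = V_CC·R_2/(R_1+R_2) = 11×6.8/16.8 = 4.45 V, R_Th = R_1‖R_2 = 4.05 kΩ.
Base-emitter loop: V_Th = I_B·R_Th + V_BE + (β+1)I_B·R_E, so I_B = (4.45 − 0.7) / (4.05 + 151×2.2) = 0.0112 mA.
I_C = β·I_B = 150×0.0112 = 1.67 mA, and I_E = (β+1)I_B = 1.69 mA.
V_CE = V_CC − I_C·R_C − I_E·R_E = 11 − 1.67×0.82 − 1.69×2.2 = 5.92 V.
V_CE = 5.92 V > 0.2 V confirms active-region operation.

I_C ≈ 1.7 mA, V_CE ≈ 5.9 V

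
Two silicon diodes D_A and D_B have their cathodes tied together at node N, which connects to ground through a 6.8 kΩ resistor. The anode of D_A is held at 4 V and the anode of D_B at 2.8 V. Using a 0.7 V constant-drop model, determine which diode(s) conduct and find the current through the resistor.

Only D_A conducts; I_R ≈ 0.49 mA

Assume both conduct. Then node N would need to be at both 4−0.7 = 3.3 V and 2.8−0.7 = 2.1 V, which is impossible.
Assume only D_A conducts: V_N = 4 − 0.7 = 3.3 V, so I_R = 3.3/6.8 = 0.485 mA.
Check D_B: its anode-to-cathode voltage is 2.8 − 3.3 = -0.5 V < 0.7 V, so it is off. The assumption is consistent.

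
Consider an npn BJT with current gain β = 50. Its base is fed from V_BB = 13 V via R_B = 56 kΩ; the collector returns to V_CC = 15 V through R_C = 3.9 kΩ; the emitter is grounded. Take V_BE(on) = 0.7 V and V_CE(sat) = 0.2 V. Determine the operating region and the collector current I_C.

saturation; I_C ≈ 3.8 mA

Assume active: I_B = (13 − 0.7)/56 = 0.22 mA, giving I_C = β·I_B = 11 mA.
But then V_CE = 15 − 11×3.9 = -27.8 V < V_CE(sat) = 0.2 V — impossible in the active region.
So the transistor is saturated. With V_CE = 0.2 V, I_C = (V_CC − 0.2)/R_C = 14.8/3.9 = 3.79 mA.
Check: β·I_B = 11 mA > I_C = 3.79 mA, confirming saturation.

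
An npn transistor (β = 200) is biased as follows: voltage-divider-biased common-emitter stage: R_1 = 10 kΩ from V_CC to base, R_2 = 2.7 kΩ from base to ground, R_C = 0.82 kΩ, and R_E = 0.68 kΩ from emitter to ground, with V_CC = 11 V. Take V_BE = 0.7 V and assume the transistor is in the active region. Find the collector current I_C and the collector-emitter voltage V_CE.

I_C ≈ 2.4 mA, V_CE ≈ 7.5 V

Thevenize the base divider: V_Th = V_CC·R_2/(R_1+R_2) = 11×2.7/12.7 = 2.34 V, R_Th = R_1‖R_2 = 2.13 kΩ.
Base-emitter loop: V_Th = I_B·R_Th + V_BE + (β+1)I_B·R_E, so I_B = (2.34 − 0.7) / (2.13 + 201×0.68) = 0.0118 mA.
I_C = β·I_B = 200×0.0118 = 2.36 mA, and I_E = (β+1)I_B = 2.37 mA.
V_CE = V_CC − I_C·R_C − I_E·R_E = 11 − 2.36×0.82 − 2.37×0.68 = 7.45 V.
V_CE = 7.45 V > 0.2 V confirms active-region operation.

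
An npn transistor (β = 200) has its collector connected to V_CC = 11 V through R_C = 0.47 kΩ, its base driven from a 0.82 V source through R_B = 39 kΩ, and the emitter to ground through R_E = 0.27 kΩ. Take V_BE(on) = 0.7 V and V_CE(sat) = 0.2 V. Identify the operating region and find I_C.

active; I_C ≈ 0.26 mA

Assume active. Base-emitter loop: I_B = (V_BB − V_BE)/(R_B + (β+1)R_E) = (0.82 − 0.7)/(39 + 201×0.27) = 0.00129 mA.
I_C = β·I_B = 200×0.00129 = 0.257 mA.
V_CE = V_CC − I_C·R_C − I_E·R_E = 11 − 0.257×0.47 − 0.259×0.27 = 10.8 V > V_CE(sat), so the active-region assumption holds.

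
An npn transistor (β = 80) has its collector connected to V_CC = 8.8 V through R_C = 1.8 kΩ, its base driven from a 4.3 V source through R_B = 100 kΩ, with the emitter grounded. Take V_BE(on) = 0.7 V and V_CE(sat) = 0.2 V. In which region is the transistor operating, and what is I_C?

Assume active. Base-emitter loop: I_B = (V_BB − V_BE)/R_B = (4.3 − 0.7)/100 = 0.036 mA.
I_C = β·I_B = 80×0.036 = 2.88 mA.
V_CE = V_CC − I_C·R_C = 8.8 − 2.88×1.8 = 3.62 V > V_CE(sat), so the active-region assumption holds.

active; I_C ≈ 2.9 mA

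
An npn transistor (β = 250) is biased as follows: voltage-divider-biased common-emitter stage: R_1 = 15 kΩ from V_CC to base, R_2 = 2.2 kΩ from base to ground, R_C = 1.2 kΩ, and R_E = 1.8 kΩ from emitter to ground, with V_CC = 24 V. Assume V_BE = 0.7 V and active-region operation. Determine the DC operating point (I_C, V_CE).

I_C ≈ 1.3 mA, V_CE ≈ 20 V

Thevenize the base divider: V_Th = V_CC·R_2/(R_1+R_2) = 24×2.2/17.2 = 3.07 V, R_Th = R_1‖R_2 = 1.92 kΩ.
Base-emitter loop: V_Th = I_B·R_Th + V_BE + (β+1)I_B·R_E, so I_B = (3.07 − 0.7) / (1.92 + 251×1.8) = 0.00522 mA.
I_C = β·I_B = 250×0.00522 = 1.31 mA, and I_E = (β+1)I_B = 1.31 mA.
V_CE = V_CC − I_C·R_C − I_E·R_E = 24 − 1.31×1.2 − 1.31×1.8 = 20.1 V.
V_CE = 20.1 V > 0.2 V confirms active-region operation.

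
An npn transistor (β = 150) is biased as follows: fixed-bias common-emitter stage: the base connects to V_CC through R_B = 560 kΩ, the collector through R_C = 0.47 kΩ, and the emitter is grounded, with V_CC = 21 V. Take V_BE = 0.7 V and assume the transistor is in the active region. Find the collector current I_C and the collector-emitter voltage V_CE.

Base loop: V_CC = I_B·R_B + V_BE, so I_B = (21 − 0.7)/560 kΩ = 0.0363 mA.
In the active region I_C = β·I_B = 150 × 0.0363 = 5.44 mA.
Collector loop: V_CE = V_CC − I_C·R_C = 21 − 5.44×0.47 = 18.4 V.
Since V_CE = 18.4 V > V_CE(sat) ≈ 0.2 V, the transistor is in the active region as assumed.

I_C ≈ 5.4 mA, V_CE ≈ 18 V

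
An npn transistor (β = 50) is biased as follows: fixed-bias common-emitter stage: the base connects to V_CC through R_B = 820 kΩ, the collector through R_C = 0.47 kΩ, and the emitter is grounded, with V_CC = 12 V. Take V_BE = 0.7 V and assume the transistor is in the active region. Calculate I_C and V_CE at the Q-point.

Base loop: V_CC = I_B·R_B + V_BE, so I_B = (12 − 0.7)/820 kΩ = 0.0138 mA.
In the active region I_C = β·I_B = 50 × 0.0138 = 0.689 mA.
Collector loop: V_CE = V_CC − I_C·R_C = 12 − 0.689×0.47 = 11.7 V.
Since V_CE = 11.7 V > V_CE(sat) ≈ 0.2 V, the transistor is in the active region as assumed.

I_C ≈ 0.69 mA, V_CE ≈ 12 V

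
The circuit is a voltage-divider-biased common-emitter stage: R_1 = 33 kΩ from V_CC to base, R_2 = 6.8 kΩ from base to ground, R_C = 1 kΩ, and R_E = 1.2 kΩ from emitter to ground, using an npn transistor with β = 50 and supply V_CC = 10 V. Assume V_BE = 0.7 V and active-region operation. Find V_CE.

V_CE ≈ 8.3 V

Thevenize the base divider: V_Th = V_CC·R_2/(R_1+R_2) = 10×6.8/39.8 = 1.71 V, R_Th = R_1‖R_2 = 5.64 kΩ.
Base-emitter loop: V_Th = I_B·R_Th + V_BE + (β+1)I_B·R_E, so I_B = (1.71 − 0.7) / (5.64 + 51×1.2) = 0.0151 mA.
I_C = β·I_B = 50×0.0151 = 0.754 mA, and I_E = (β+1)I_B = 0.77 mA.
V_CE = V_CC − I_C·R_C − I_E·R_E = 10 − 0.754×1 − 0.77×1.2 = 8.32 V.
V_CE = 8.32 V > 0.2 V confirms active-region operation.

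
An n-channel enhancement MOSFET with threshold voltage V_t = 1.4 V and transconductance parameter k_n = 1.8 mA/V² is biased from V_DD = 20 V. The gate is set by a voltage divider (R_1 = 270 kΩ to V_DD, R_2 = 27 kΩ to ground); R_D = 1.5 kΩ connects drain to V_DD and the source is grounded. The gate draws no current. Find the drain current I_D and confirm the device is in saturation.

I_D ≈ 0.16 mA

V_G = V_DD·R_2/(R_1+R_2) = 20×27/297 = 1.82 V. With the source grounded, V_GS = V_G = 1.82 V.
Assume saturation: I_D = (k_n/2)(V_GS − V_t)² = (1.8/2)×(1.82 − 1.4)² = 0.9×0.418² = 0.157 mA.
V_DS = V_DD − I_D·R_D = 20 − 0.157×1.5 = 19.8 V.
Saturation requires V_DS ≥ V_GS − V_t = 0.418 V; 19.8 ≥ 0.418 ✓.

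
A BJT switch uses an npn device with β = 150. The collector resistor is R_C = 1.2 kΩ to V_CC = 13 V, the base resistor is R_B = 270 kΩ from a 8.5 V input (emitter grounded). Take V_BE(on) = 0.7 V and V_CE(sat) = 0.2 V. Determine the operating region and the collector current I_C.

active; I_C ≈ 4.3 mA

Assume active. Base-emitter loop: I_B = (V_BB − V_BE)/R_B = (8.5 − 0.7)/270 = 0.0289 mA.
I_C = β·I_B = 150×0.0289 = 4.33 mA.
V_CE = V_CC − I_C·R_C = 13 − 4.33×1.2 = 7.8 V > V_CE(sat), so the active-region assumption holds.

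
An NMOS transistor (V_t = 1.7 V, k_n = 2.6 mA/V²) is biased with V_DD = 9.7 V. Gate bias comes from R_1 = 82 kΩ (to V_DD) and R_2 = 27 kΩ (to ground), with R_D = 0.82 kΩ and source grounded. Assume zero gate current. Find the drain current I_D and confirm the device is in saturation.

I_D ≈ 0.64 mA

V_G = V_DD·R_2/(R_1+R_2) = 9.7×27/109 = 2.4 V. With the source grounded, V_GS = V_G = 2.4 V.
Assume saturation: I_D = (k_n/2)(V_GS − V_t)² = (2.6/2)×(2.4 − 1.7)² = 1.3×0.703² = 0.642 mA.
V_DS = V_DD − I_D·R_D = 9.7 − 0.642×0.82 = 9.17 V.
Saturation requires V_DS ≥ V_GS − V_t = 0.703 V; 9.17 ≥ 0.703 ✓.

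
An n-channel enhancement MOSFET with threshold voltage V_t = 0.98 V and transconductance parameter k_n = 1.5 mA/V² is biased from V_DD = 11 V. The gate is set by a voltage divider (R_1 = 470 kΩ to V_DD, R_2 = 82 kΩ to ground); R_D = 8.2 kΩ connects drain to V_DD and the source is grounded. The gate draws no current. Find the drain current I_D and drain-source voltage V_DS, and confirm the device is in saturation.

I_D ≈ 0.32 mA, V_DS ≈ 8.4 V

V_G = V_DD·R_2/(R_1+R_2) = 11×82/552 = 1.63 V. With the source grounded, V_GS = V_G = 1.63 V.
Assume saturation: I_D = (k_n/2)(V_GS − V_t)² = (1.5/2)×(1.63 − 0.98)² = 0.75×0.654² = 0.321 mA.
V_DS = V_DD − I_D·R_D = 11 − 0.321×8.2 = 8.37 V.
Saturation requires V_DS ≥ V_GS − V_t = 0.654 V; 8.37 ≥ 0.654 ✓.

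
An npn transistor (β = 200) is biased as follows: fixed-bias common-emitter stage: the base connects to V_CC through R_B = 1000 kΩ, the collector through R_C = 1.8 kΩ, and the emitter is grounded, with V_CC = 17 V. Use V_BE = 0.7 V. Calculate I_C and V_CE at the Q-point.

Base loop: V_CC = I_B·R_B + V_BE, so I_B = (17 − 0.7)/1000 kΩ = 0.0163 mA.
In the active region I_C = β·I_B = 200 × 0.0163 = 3.26 mA.
Collector loop: V_CE = V_CC − I_C·R_C = 17 − 3.26×1.8 = 11.1 V.
Since V_CE = 11.1 V > V_CE(sat) ≈ 0.2 V, the transistor is in the active region as assumed.

I_C ≈ 3.3 mA, V_CE ≈ 11 V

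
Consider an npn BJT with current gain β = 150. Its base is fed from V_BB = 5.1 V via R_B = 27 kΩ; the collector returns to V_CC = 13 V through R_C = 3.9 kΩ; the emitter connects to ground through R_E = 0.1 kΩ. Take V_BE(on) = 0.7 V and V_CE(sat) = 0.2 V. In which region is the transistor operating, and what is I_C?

saturation; I_C ≈ 3.2 mA

Assume active: I_B = (5.1 − 0.7)/(27 + 151×0.1) = 0.105 mA, I_C = β·I_B = 15.7 mA.
Then V_CE = 13 − 15.7×3.9 − 15.8×0.1 = -49.7 V < 0.2 V — the active assumption fails.
Re-solve with V_CE = 0.2 V. KCL at the emitter: V_E/R_E = (V_BB−0.7−V_E)/R_B + (V_CC−0.2−V_E)/R_C, giving V_E = 0.335 V.
I_C = (V_CC − 0.2 − V_E)/R_C = (12.8 − 0.335)/3.9 = 3.2 mA.
Check: I_B = (4.4 − 0.335)/27 = 0.151 mA, and β·I_B = 22.6 mA > I_C, confirming saturation.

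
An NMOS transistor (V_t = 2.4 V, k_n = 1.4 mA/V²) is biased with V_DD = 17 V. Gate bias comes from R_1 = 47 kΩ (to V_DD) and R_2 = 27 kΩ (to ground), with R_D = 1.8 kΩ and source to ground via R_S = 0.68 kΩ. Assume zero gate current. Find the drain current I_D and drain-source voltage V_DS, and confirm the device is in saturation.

I_D ≈ 2.7 mA, V_DS ≈ 10 V

V_G = V_DD·R_2/(R_1+R_2) = 17×27/74 = 6.2 V.
Assume saturation: I_D = (k_n/2)(V_GS − V_t)² with V_GS = V_G − I_D·R_S = 6.2 − 0.68·I_D.
Substituting gives 0.324·I_D² − 4.62·I_D + 10.1 = 0, with roots I_D = 2.7 or 11.6 mA.
The root I_D = 11.6 mA gives V_GS = -1.67 V ≤ V_t, so take I_D = 2.7 mA.
Then V_GS = 4.36 V and V_DS = V_DD − I_D(R_D+R_S) = 17 − 2.7×2.48 = 10.3 V.
Saturation requires V_DS ≥ V_GS − V_t = 1.96 V; 10.3 ≥ 1.96 ✓.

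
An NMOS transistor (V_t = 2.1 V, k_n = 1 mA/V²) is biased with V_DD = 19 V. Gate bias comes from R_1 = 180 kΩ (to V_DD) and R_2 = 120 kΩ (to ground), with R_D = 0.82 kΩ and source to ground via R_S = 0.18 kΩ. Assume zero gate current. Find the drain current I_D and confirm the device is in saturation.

V_G = V_DD·R_2/(R_1+R_2) = 19×120/300 = 7.6 V.
Assume saturation: I_D = (k_n/2)(V_GS − V_t)² with V_GS = V_G − I_D·R_S = 7.6 − 0.18·I_D.
Substituting gives 0.0162·I_D² − 1.99·I_D + 15.1 = 0, with roots I_D = 8.14 or 115 mA.
The root I_D = 115 mA gives V_GS = -13 V ≤ V_t, so take I_D = 8.14 mA.
Then V_GS = 6.13 V and V_DS = V_DD − I_D(R_D+R_S) = 19 − 8.14×1 = 10.9 V.
Saturation requires V_DS ≥ V_GS − V_t = 4.03 V; 10.9 ≥ 4.03 ✓.

I_D ≈ 8.1 mA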